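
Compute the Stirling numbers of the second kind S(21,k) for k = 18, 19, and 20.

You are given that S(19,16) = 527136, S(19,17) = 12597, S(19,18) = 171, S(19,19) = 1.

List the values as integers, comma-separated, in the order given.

1023435, 19285, 210

r20: T_20,17=17×12597+527136=741285; T_20,18=18×171+12597=15675; T_20,19=19×1+171=190; T_20,20=20×0+1=1
r21: T_21,18=18×15675+741285=1023435; T_21,19=19×190+15675=19285; T_21,20=20×1+190=210
Read S(21,18) = 1023435, S(21,19) = 19285, S(21,20) = 210.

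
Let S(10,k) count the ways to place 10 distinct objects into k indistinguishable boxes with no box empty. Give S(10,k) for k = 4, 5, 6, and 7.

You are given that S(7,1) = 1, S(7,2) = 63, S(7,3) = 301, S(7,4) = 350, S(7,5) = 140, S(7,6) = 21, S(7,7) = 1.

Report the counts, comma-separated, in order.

@8  (8,2):63·2+1→127, (8,3):301·3+63→966, (8,4):350·4+301→1701, (8,5):140·5+350→1050, (8,6):21·6+140→266, (8,7):1·7+21→28
@9  (9,3):966·3+127→3025, (9,4):1701·4+966→7770, (9,5):1050·5+1701→6951, (9,6):266·6+1050→2646, (9,7):28·7+266→462
@10  (10,4):7770·4+3025→34105, (10,5):6951·5+7770→42525, (10,6):2646·6+6951→22827, (10,7):462·7+2646→5880
Read S(10,4) = 34105, S(10,5) = 42525, S(10,6) = 22827, S(10,7) = 5880.

34105, 42525, 22827, 5880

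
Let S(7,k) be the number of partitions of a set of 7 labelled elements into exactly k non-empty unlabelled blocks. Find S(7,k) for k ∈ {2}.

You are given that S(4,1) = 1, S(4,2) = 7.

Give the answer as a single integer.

63

i=5: T(5,1)=0+1·1=1 | T(5,2)=1+2·7=15
i=6: T(6,1)=0+1·1=1 | T(6,2)=1+2·15=31
i=7: T(7,2)=1+2·31=63
Read S(7,2) = 63.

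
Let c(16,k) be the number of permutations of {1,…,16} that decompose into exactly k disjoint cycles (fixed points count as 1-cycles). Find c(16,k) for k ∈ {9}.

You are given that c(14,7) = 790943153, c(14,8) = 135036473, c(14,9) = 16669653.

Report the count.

8207628000

@15  (15,8):135036473·14+790943153→2681453775, (15,9):16669653·14+135036473→368411615
@16  (16,9):368411615·15+2681453775→8207628000
Read c(16,9) = 8207628000.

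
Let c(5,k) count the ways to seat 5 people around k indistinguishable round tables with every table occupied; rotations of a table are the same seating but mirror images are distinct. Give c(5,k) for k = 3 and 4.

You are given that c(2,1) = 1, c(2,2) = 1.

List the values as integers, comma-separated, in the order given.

35, 10

@3  (3,1):1·2+0→2, (3,2):1·2+1→3, (3,3):0·2+1→1
@4  (4,2):3·3+2→11, (4,3):1·3+3→6, (4,4):0·3+1→1
@5  (5,3):6·4+11→35, (5,4):1·4+6→10
Read c(5,3) = 35, c(5,4) = 10.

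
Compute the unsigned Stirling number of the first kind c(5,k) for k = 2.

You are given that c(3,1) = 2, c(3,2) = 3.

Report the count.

50

i=4: T(4,1)=0+3·2=6 | T(4,2)=2+3·3=11
i=5: T(5,2)=6+4·11=50
Read c(5,2) = 50.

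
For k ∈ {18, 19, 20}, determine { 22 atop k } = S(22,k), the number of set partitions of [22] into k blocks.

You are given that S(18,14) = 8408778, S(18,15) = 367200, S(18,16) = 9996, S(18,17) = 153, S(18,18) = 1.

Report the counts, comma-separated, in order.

53374629, 1389850, 23485

i=19: T(19,15)=8408778+15·367200=13916778 | T(19,16)=367200+16·9996=527136 | T(19,17)=9996+17·153=12597 | T(19,18)=153+18·1=171 | T(19,19)=1+19·0=1
i=20: T(20,16)=13916778+16·527136=22350954 | T(20,17)=527136+17·12597=741285 | T(20,18)=12597+18·171=15675 | T(20,19)=171+19·1=190 | T(20,20)=1+20·0=1
i=21: T(21,17)=22350954+17·741285=34952799 | T(21,18)=741285+18·15675=1023435 | T(21,19)=15675+19·190=19285 | T(21,20)=190+20·1=210
i=22: T(22,18)=34952799+18·1023435=53374629 | T(22,19)=1023435+19·19285=1389850 | T(22,20)=19285+20·210=23485
Read S(22,18) = 53374629, S(22,19) = 1389850, S(22,20) = 23485.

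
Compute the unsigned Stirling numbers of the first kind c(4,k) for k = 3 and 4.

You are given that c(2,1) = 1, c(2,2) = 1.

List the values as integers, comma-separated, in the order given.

[3] T[3,2]:2*1+1=3 · T[3,3]:2*0+1=1
[4] T[4,3]:3*1+3=6 · T[4,4]:3*0+1=1
Read c(4,3) = 6, c(4,4) = 1.

6, 1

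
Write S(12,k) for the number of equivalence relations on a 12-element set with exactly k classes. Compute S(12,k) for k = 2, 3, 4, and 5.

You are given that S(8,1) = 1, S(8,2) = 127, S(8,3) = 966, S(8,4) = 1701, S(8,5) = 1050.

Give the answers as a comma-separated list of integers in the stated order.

2047, 86526, 611501, 1379400

r9: T_9,1=1×1+0=1; T_9,2=2×127+1=255; T_9,3=3×966+127=3025; T_9,4=4×1701+966=7770; T_9,5=5×1050+1701=6951
r10: T_10,1=1×1+0=1; T_10,2=2×255+1=511; T_10,3=3×3025+255=9330; T_10,4=4×7770+3025=34105; T_10,5=5×6951+7770=42525
r11: T_11,1=1×1+0=1; T_11,2=2×511+1=1023; T_11,3=3×9330+511=28501; T_11,4=4×34105+9330=145750; T_11,5=5×42525+34105=246730
r12: T_12,2=2×1023+1=2047; T_12,3=3×28501+1023=86526; T_12,4=4×145750+28501=611501; T_12,5=5×246730+145750=1379400
Read S(12,2) = 2047, S(12,3) = 86526, S(12,4) = 611501, S(12,5) = 1379400.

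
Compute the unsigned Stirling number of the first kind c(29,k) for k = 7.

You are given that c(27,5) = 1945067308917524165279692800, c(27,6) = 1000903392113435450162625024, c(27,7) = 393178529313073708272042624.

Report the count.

354237722035840197377888292864

[28] T[28,6]:27*1000903392113435450162625024+1945067308917524165279692800=28969458895980281319670568448 · T[28,7]:27*393178529313073708272042624+1000903392113435450162625024=11616723683566425573507775872
[29] T[29,7]:28*11616723683566425573507775872+28969458895980281319670568448=354237722035840197377888292864
Read c(29,7) = 354237722035840197377888292864.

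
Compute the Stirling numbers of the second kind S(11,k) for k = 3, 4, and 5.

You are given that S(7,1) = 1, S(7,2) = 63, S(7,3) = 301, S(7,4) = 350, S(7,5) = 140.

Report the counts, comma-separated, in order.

28501, 145750, 246730

i=8: T(8,1)=0+1·1=1 | T(8,2)=1+2·63=127 | T(8,3)=63+3·301=966 | T(8,4)=301+4·350=1701 | T(8,5)=350+5·140=1050
i=9: T(9,1)=0+1·1=1 | T(9,2)=1+2·127=255 | T(9,3)=127+3·966=3025 | T(9,4)=966+4·1701=7770 | T(9,5)=1701+5·1050=6951
i=10: T(10,2)=1+2·255=511 | T(10,3)=255+3·3025=9330 | T(10,4)=3025+4·7770=34105 | T(10,5)=7770+5·6951=42525
i=11: T(11,3)=511+3·9330=28501 | T(11,4)=9330+4·34105=145750 | T(11,5)=34105+5·42525=246730
Read S(11,3) = 28501, S(11,4) = 145750, S(11,5) = 246730.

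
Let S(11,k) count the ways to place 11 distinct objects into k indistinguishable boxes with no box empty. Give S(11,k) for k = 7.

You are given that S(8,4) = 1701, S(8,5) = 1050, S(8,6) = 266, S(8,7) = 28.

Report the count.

[9] T[9,5]:5*1050+1701=6951 · T[9,6]:6*266+1050=2646 · T[9,7]:7*28+266=462
[10] T[10,6]:6*2646+6951=22827 · T[10,7]:7*462+2646=5880
[11] T[11,7]:7*5880+22827=63987
Read S(11,7) = 63987.

63987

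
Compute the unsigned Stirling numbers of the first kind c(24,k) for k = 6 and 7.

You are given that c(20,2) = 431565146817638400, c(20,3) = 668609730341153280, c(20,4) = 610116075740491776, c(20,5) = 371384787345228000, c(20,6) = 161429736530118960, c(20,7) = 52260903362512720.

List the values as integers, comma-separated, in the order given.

[21] T[21,3]:20*668609730341153280+431565146817638400=13803759753640704000 · T[21,4]:20*610116075740491776+668609730341153280=12870931245150988800 · T[21,5]:20*371384787345228000+610116075740491776=8037811822645051776 · T[21,6]:20*161429736530118960+371384787345228000=3599979517947607200 · T[21,7]:20*52260903362512720+161429736530118960=1206647803780373360
[22] T[22,4]:21*12870931245150988800+13803759753640704000=284093315901811468800 · T[22,5]:21*8037811822645051776+12870931245150988800=181664979520697076096 · T[22,6]:21*3599979517947607200+8037811822645051776=83637381699544802976 · T[22,7]:21*1206647803780373360+3599979517947607200=28939583397335447760
[23] T[23,5]:22*181664979520697076096+284093315901811468800=4280722865357147142912 · T[23,6]:22*83637381699544802976+181664979520697076096=2021687376910682741568 · T[23,7]:22*28939583397335447760+83637381699544802976=720308216440924653696
[24] T[24,6]:23*2021687376910682741568+4280722865357147142912=50779532534302850198976 · T[24,7]:23*720308216440924653696+2021687376910682741568=18588776355051949776576
Read c(24,6) = 50779532534302850198976, c(24,7) = 18588776355051949776576.

50779532534302850198976, 18588776355051949776576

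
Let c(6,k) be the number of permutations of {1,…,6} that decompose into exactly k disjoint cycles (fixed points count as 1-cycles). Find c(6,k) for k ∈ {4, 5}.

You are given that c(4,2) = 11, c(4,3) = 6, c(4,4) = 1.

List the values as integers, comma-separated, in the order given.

r5: T_5,3=4×6+11=35; T_5,4=4×1+6=10; T_5,5=4×0+1=1
r6: T_6,4=5×10+35=85; T_6,5=5×1+10=15
Read c(6,4) = 85, c(6,5) = 15.

85, 15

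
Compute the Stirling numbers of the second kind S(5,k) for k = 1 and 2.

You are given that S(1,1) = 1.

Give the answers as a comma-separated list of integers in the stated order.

@2  (2,1):1·1+0→1, (2,2):0·2+1→1
@3  (3,1):1·1+0→1, (3,2):1·2+1→3
@4  (4,1):1·1+0→1, (4,2):3·2+1→7
@5  (5,1):1·1+0→1, (5,2):7·2+1→15
Read S(5,1) = 1, S(5,2) = 15.

1, 15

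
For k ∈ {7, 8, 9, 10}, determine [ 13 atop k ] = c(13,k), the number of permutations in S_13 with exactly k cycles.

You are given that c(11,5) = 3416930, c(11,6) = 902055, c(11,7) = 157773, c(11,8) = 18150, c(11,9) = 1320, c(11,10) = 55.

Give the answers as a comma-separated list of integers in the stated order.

row 12: T[12][6]=11·902055+3416930=13339535  T[12][7]=11·157773+902055=2637558  T[12][8]=11·18150+157773=357423  T[12][9]=11·1320+18150=32670  T[12][10]=11·55+1320=1925
row 13: T[13][7]=12·2637558+13339535=44990231  T[13][8]=12·357423+2637558=6926634  T[13][9]=12·32670+357423=749463  T[13][10]=12·1925+32670=55770
Read c(13,7) = 44990231, c(13,8) = 6926634, c(13,9) = 749463, c(13,10) = 55770.

44990231, 6926634, 749463, 55770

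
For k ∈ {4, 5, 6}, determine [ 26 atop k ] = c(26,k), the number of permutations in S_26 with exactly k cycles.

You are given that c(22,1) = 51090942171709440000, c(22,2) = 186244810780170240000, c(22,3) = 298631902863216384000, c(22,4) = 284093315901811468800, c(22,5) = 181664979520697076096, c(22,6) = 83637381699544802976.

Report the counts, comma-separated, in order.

102339530601744675672576000, 70874145319837672677196800, 35770355645907606826362624

i=23: T(23,1)=0+22·51090942171709440000=1124000727777607680000 | T(23,2)=51090942171709440000+22·186244810780170240000=4148476779335454720000 | T(23,3)=186244810780170240000+22·298631902863216384000=6756146673770930688000 | T(23,4)=298631902863216384000+22·284093315901811468800=6548684852703068697600 | T(23,5)=284093315901811468800+22·181664979520697076096=4280722865357147142912 | T(23,6)=181664979520697076096+22·83637381699544802976=2021687376910682741568
i=24: T(24,2)=1124000727777607680000+23·4148476779335454720000=96538966652493066240000 | T(24,3)=4148476779335454720000+23·6756146673770930688000=159539850276066860544000 | T(24,4)=6756146673770930688000+23·6548684852703068697600=157375898285941510732800 | T(24,5)=6548684852703068697600+23·4280722865357147142912=105005310755917452984576 | T(24,6)=4280722865357147142912+23·2021687376910682741568=50779532534302850198976
i=25: T(25,3)=96538966652493066240000+24·159539850276066860544000=3925495373278097719296000 | T(25,4)=159539850276066860544000+24·157375898285941510732800=3936561409138663118131200 | T(25,5)=157375898285941510732800+24·105005310755917452984576=2677503356427960382362624 | T(25,6)=105005310755917452984576+24·50779532534302850198976=1323714091579185857760000
i=26: T(26,4)=3925495373278097719296000+25·3936561409138663118131200=102339530601744675672576000 | T(26,5)=3936561409138663118131200+25·2677503356427960382362624=70874145319837672677196800 | T(26,6)=2677503356427960382362624+25·1323714091579185857760000=35770355645907606826362624
Read c(26,4) = 102339530601744675672576000, c(26,5) = 70874145319837672677196800, c(26,6) = 35770355645907606826362624.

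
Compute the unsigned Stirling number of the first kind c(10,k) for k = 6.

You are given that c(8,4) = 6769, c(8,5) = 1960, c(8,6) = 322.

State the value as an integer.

63273

@9  (9,5):1960·8+6769→22449, (9,6):322·8+1960→4536
@10  (10,6):4536·9+22449→63273
Read c(10,6) = 63273.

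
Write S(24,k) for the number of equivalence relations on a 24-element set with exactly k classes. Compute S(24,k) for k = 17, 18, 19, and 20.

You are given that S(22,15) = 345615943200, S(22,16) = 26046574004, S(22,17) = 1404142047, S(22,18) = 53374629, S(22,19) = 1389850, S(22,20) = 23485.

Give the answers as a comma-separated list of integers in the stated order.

1610949936915, 92484925445, 3880739170, 116972779

@23  (23,16):26046574004·16+345615943200→762361127264, (23,17):1404142047·17+26046574004→49916988803, (23,18):53374629·18+1404142047→2364885369, (23,19):1389850·19+53374629→79781779, (23,20):23485·20+1389850→1859550
@24  (24,17):49916988803·17+762361127264→1610949936915, (24,18):2364885369·18+49916988803→92484925445, (24,19):79781779·19+2364885369→3880739170, (24,20):1859550·20+79781779→116972779
Read S(24,17) = 1610949936915, S(24,18) = 92484925445, S(24,19) = 3880739170, S(24,20) = 116972779.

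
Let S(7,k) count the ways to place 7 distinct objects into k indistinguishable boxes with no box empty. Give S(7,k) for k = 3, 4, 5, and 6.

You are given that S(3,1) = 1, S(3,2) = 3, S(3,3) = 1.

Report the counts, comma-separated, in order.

[4] T[4,1]:1*1+0=1 · T[4,2]:2*3+1=7 · T[4,3]:3*1+3=6 · T[4,4]:4*0+1=1
[5] T[5,1]:1*1+0=1 · T[5,2]:2*7+1=15 · T[5,3]:3*6+7=25 · T[5,4]:4*1+6=10 · T[5,5]:5*0+1=1
[6] T[6,2]:2*15+1=31 · T[6,3]:3*25+15=90 · T[6,4]:4*10+25=65 · T[6,5]:5*1+10=15 · T[6,6]:6*0+1=1
[7] T[7,3]:3*90+31=301 · T[7,4]:4*65+90=350 · T[7,5]:5*15+65=140 · T[7,6]:6*1+15=21
Read S(7,3) = 301, S(7,4) = 350, S(7,5) = 140, S(7,6) = 21.

301, 350, 140, 21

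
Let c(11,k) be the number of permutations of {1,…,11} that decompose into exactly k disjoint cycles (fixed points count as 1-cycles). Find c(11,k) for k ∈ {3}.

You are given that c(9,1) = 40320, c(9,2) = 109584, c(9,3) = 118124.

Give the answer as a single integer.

12753576

@10  (10,2):109584·9+40320→1026576, (10,3):118124·9+109584→1172700
@11  (11,3):1172700·10+1026576→12753576
Read c(11,3) = 12753576.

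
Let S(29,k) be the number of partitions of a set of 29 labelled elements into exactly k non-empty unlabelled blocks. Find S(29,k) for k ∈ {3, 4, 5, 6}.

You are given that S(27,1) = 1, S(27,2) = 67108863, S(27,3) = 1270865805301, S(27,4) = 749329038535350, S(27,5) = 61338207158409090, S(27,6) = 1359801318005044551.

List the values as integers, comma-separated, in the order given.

r28: T_28,2=2×67108863+1=134217727; T_28,3=3×1270865805301+67108863=3812664524766; T_28,4=4×749329038535350+1270865805301=2998587019946701; T_28,5=5×61338207158409090+749329038535350=307440364830580800; T_28,6=6×1359801318005044551+61338207158409090=8220146115188676396
r29: T_29,3=3×3812664524766+134217727=11438127792025; T_29,4=4×2998587019946701+3812664524766=11998160744311570; T_29,5=5×307440364830580800+2998587019946701=1540200411172850701; T_29,6=6×8220146115188676396+307440364830580800=49628317055962639176
Read S(29,3) = 11438127792025, S(29,4) = 11998160744311570, S(29,5) = 1540200411172850701, S(29,6) = 49628317055962639176.

11438127792025, 11998160744311570, 1540200411172850701, 49628317055962639176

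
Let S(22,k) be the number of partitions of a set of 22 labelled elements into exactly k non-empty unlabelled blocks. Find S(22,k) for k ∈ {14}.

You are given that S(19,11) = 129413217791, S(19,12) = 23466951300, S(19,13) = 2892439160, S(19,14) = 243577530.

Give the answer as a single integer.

[20] T[20,12]:12*23466951300+129413217791=411016633391 · T[20,13]:13*2892439160+23466951300=61068660380 · T[20,14]:14*243577530+2892439160=6302524580
[21] T[21,13]:13*61068660380+411016633391=1204909218331 · T[21,14]:14*6302524580+61068660380=149304004500
[22] T[22,14]:14*149304004500+1204909218331=3295165281331
Read S(22,14) = 3295165281331.

3295165281331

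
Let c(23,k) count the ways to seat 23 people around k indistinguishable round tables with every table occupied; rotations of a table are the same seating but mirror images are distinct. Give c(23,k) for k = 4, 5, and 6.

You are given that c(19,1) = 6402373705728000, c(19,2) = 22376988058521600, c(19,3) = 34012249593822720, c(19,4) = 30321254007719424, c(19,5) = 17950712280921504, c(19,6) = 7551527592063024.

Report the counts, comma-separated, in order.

i=20: T(20,1)=0+19·6402373705728000=121645100408832000 | T(20,2)=6402373705728000+19·22376988058521600=431565146817638400 | T(20,3)=22376988058521600+19·34012249593822720=668609730341153280 | T(20,4)=34012249593822720+19·30321254007719424=610116075740491776 | T(20,5)=30321254007719424+19·17950712280921504=371384787345228000 | T(20,6)=17950712280921504+19·7551527592063024=161429736530118960
i=21: T(21,2)=121645100408832000+20·431565146817638400=8752948036761600000 | T(21,3)=431565146817638400+20·668609730341153280=13803759753640704000 | T(21,4)=668609730341153280+20·610116075740491776=12870931245150988800 | T(21,5)=610116075740491776+20·371384787345228000=8037811822645051776 | T(21,6)=371384787345228000+20·161429736530118960=3599979517947607200
i=22: T(22,3)=8752948036761600000+21·13803759753640704000=298631902863216384000 | T(22,4)=13803759753640704000+21·12870931245150988800=284093315901811468800 | T(22,5)=12870931245150988800+21·8037811822645051776=181664979520697076096 | T(22,6)=8037811822645051776+21·3599979517947607200=83637381699544802976
i=23: T(23,4)=298631902863216384000+22·284093315901811468800=6548684852703068697600 | T(23,5)=284093315901811468800+22·181664979520697076096=4280722865357147142912 | T(23,6)=181664979520697076096+22·83637381699544802976=2021687376910682741568
Read c(23,4) = 6548684852703068697600, c(23,5) = 4280722865357147142912, c(23,6) = 2021687376910682741568.

6548684852703068697600, 4280722865357147142912, 2021687376910682741568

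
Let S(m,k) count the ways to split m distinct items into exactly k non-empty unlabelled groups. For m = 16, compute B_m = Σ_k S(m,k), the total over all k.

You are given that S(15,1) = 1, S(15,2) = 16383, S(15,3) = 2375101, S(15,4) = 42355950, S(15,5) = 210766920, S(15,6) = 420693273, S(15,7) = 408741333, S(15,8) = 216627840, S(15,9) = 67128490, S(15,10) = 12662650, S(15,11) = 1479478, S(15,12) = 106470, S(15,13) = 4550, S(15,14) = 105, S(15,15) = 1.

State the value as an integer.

10480142147

i=16: T(16,1)=0+1·1=1 | T(16,2)=1+2·16383=32767 | T(16,3)=16383+3·2375101=7141686 | T(16,4)=2375101+4·42355950=171798901 | T(16,5)=42355950+5·210766920=1096190550 | T(16,6)=210766920+6·420693273=2734926558 | T(16,7)=420693273+7·408741333=3281882604 | T(16,8)=408741333+8·216627840=2141764053 | T(16,9)=216627840+9·67128490=820784250 | T(16,10)=67128490+10·12662650=193754990 | T(16,11)=12662650+11·1479478=28936908 | T(16,12)=1479478+12·106470=2757118 | T(16,13)=106470+13·4550=165620 | T(16,14)=4550+14·105=6020 | T(16,15)=105+15·1=120 | T(16,16)=1+16·0=1
B_16 = ΣS(16,k) = 1+32767+7141686+171798901+1096190550+2734926558+3281882604+2141764053+820784250+193754990+28936908+2757118+165620+6020+120+1 = 10480142147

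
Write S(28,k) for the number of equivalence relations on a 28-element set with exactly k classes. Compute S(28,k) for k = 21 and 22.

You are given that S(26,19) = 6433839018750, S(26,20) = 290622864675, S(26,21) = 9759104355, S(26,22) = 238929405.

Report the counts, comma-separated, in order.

22653141490980, 825906183960

row 27: T[27][20]=20·290622864675+6433839018750=12246296312250  T[27][21]=21·9759104355+290622864675=495564056130  T[27][22]=22·238929405+9759104355=15015551265
row 28: T[28][21]=21·495564056130+12246296312250=22653141490980  T[28][22]=22·15015551265+495564056130=825906183960
Read S(28,21) = 22653141490980, S(28,22) = 825906183960.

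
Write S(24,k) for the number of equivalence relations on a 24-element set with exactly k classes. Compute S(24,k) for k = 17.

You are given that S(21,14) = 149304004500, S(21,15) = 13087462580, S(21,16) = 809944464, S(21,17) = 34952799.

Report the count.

i=22: T(22,15)=149304004500+15·13087462580=345615943200 | T(22,16)=13087462580+16·809944464=26046574004 | T(22,17)=809944464+17·34952799=1404142047
i=23: T(23,16)=345615943200+16·26046574004=762361127264 | T(23,17)=26046574004+17·1404142047=49916988803
i=24: T(24,17)=762361127264+17·49916988803=1610949936915
Read S(24,17) = 1610949936915.

1610949936915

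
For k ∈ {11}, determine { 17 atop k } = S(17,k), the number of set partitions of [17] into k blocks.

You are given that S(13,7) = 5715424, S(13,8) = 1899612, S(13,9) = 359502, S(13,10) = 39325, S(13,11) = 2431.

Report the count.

512060978

row 14: T[14][8]=8·1899612+5715424=20912320  T[14][9]=9·359502+1899612=5135130  T[14][10]=10·39325+359502=752752  T[14][11]=11·2431+39325=66066
row 15: T[15][9]=9·5135130+20912320=67128490  T[15][10]=10·752752+5135130=12662650  T[15][11]=11·66066+752752=1479478
row 16: T[16][10]=10·12662650+67128490=193754990  T[16][11]=11·1479478+12662650=28936908
row 17: T[17][11]=11·28936908+193754990=512060978
Read S(17,11) = 512060978.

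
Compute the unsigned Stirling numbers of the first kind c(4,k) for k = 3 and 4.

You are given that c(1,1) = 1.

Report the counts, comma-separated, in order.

6, 1

r2: T_2,1=1×1+0=1; T_2,2=1×0+1=1
r3: T_3,2=2×1+1=3; T_3,3=2×0+1=1
r4: T_4,3=3×1+3=6; T_4,4=3×0+1=1
Read c(4,3) = 6, c(4,4) = 1.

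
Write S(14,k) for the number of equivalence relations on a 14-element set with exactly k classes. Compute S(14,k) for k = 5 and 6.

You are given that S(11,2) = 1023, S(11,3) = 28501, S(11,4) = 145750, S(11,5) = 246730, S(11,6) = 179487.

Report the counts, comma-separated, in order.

@12  (12,3):28501·3+1023→86526, (12,4):145750·4+28501→611501, (12,5):246730·5+145750→1379400, (12,6):179487·6+246730→1323652
@13  (13,4):611501·4+86526→2532530, (13,5):1379400·5+611501→7508501, (13,6):1323652·6+1379400→9321312
@14  (14,5):7508501·5+2532530→40075035, (14,6):9321312·6+7508501→63436373
Read S(14,5) = 40075035, S(14,6) = 63436373.

40075035, 63436373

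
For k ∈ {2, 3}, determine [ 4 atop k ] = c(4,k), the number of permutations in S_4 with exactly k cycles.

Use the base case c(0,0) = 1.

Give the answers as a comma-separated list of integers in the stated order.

11, 6

r1: T_1,1=0×0+1=1
r2: T_2,1=1×1+0=1; T_2,2=1×0+1=1
r3: T_3,1=2×1+0=2; T_3,2=2×1+1=3; T_3,3=2×0+1=1
r4: T_4,2=3×3+2=11; T_4,3=3×1+3=6
Read c(4,2) = 11, c(4,3) = 6.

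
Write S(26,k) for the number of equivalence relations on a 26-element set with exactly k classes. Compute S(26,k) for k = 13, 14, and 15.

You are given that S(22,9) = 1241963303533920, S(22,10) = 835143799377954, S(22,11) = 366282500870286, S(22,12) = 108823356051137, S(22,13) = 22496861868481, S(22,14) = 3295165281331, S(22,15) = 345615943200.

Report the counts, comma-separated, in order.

1850568574253550060, 477898618396288260, 90449030191104000

[23] T[23,10]:10*835143799377954+1241963303533920=9593401297313460 · T[23,11]:11*366282500870286+835143799377954=4864251308951100 · T[23,12]:12*108823356051137+366282500870286=1672162773483930 · T[23,13]:13*22496861868481+108823356051137=401282560341390 · T[23,14]:14*3295165281331+22496861868481=68629175807115 · T[23,15]:15*345615943200+3295165281331=8479404429331
[24] T[24,11]:11*4864251308951100+9593401297313460=63100165695775560 · T[24,12]:12*1672162773483930+4864251308951100=24930204590758260 · T[24,13]:13*401282560341390+1672162773483930=6888836057922000 · T[24,14]:14*68629175807115+401282560341390=1362091021641000 · T[24,15]:15*8479404429331+68629175807115=195820242247080
[25] T[25,12]:12*24930204590758260+63100165695775560=362262620784874680 · T[25,13]:13*6888836057922000+24930204590758260=114485073343744260 · T[25,14]:14*1362091021641000+6888836057922000=25958110360896000 · T[25,15]:15*195820242247080+1362091021641000=4299394655347200
[26] T[26,13]:13*114485073343744260+362262620784874680=1850568574253550060 · T[26,14]:14*25958110360896000+114485073343744260=477898618396288260 · T[26,15]:15*4299394655347200+25958110360896000=90449030191104000
Read S(26,13) = 1850568574253550060, S(26,14) = 477898618396288260, S(26,15) = 90449030191104000.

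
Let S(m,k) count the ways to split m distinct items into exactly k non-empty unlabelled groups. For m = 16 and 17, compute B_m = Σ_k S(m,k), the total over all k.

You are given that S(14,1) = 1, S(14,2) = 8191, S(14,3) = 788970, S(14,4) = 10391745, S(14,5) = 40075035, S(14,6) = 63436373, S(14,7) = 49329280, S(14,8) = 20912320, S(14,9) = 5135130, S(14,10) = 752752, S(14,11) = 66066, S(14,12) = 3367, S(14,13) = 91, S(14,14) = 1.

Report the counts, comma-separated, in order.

10480142147, 82864869804

[15] T[15,1]:1*1+0=1 · T[15,2]:2*8191+1=16383 · T[15,3]:3*788970+8191=2375101 · T[15,4]:4*10391745+788970=42355950 · T[15,5]:5*40075035+10391745=210766920 · T[15,6]:6*63436373+40075035=420693273 · T[15,7]:7*49329280+63436373=408741333 · T[15,8]:8*20912320+49329280=216627840 · T[15,9]:9*5135130+20912320=67128490 · T[15,10]:10*752752+5135130=12662650 · T[15,11]:11*66066+752752=1479478 · T[15,12]:12*3367+66066=106470 · T[15,13]:13*91+3367=4550 · T[15,14]:14*1+91=105 · T[15,15]:15*0+1=1
[16] T[16,1]:1*1+0=1 · T[16,2]:2*16383+1=32767 · T[16,3]:3*2375101+16383=7141686 · T[16,4]:4*42355950+2375101=171798901 · T[16,5]:5*210766920+42355950=1096190550 · T[16,6]:6*420693273+210766920=2734926558 · T[16,7]:7*408741333+420693273=3281882604 · T[16,8]:8*216627840+408741333=2141764053 · T[16,9]:9*67128490+216627840=820784250 · T[16,10]:10*12662650+67128490=193754990 · T[16,11]:11*1479478+12662650=28936908 · T[16,12]:12*106470+1479478=2757118 · T[16,13]:13*4550+106470=165620 · T[16,14]:14*105+4550=6020 · T[16,15]:15*1+105=120 · T[16,16]:16*0+1=1
[17] T[17,1]:1*1+0=1 · T[17,2]:2*32767+1=65535 · T[17,3]:3*7141686+32767=21457825 · T[17,4]:4*171798901+7141686=694337290 · T[17,5]:5*1096190550+171798901=5652751651 · T[17,6]:6*2734926558+1096190550=17505749898 · T[17,7]:7*3281882604+2734926558=25708104786 · T[17,8]:8*2141764053+3281882604=20415995028 · T[17,9]:9*820784250+2141764053=9528822303 · T[17,10]:10*193754990+820784250=2758334150 · T[17,11]:11*28936908+193754990=512060978 · T[17,12]:12*2757118+28936908=62022324 · T[17,13]:13*165620+2757118=4910178 · T[17,14]:14*6020+165620=249900 · T[17,15]:15*120+6020=7820 · T[17,16]:16*1+120=136 · T[17,17]:17*0+1=1
B_16 = ΣS(16,k) = 1+32767+7141686+171798901+1096190550+2734926558+3281882604+2141764053+820784250+193754990+28936908+2757118+165620+6020+120+1 = 10480142147
B_17 = ΣS(17,k) = 1+65535+21457825+694337290+5652751651+17505749898+25708104786+20415995028+9528822303+2758334150+512060978+62022324+4910178+249900+7820+136+1 = 82864869804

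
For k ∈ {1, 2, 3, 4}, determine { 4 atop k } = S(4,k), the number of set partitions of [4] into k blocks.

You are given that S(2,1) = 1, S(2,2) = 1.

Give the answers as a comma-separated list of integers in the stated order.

1, 7, 6, 1

[3] T[3,1]:1*1+0=1 · T[3,2]:2*1+1=3 · T[3,3]:3*0+1=1
[4] T[4,1]:1*1+0=1 · T[4,2]:2*3+1=7 · T[4,3]:3*1+3=6 · T[4,4]:4*0+1=1
Read S(4,1) = 1, S(4,2) = 7, S(4,3) = 6, S(4,4) = 1.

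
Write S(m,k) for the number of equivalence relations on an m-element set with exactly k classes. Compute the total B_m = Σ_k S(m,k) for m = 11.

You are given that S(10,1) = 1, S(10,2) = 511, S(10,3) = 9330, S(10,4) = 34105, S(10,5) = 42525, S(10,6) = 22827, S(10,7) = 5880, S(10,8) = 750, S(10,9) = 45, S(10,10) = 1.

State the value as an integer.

r11: T_11,1=1×1+0=1; T_11,2=2×511+1=1023; T_11,3=3×9330+511=28501; T_11,4=4×34105+9330=145750; T_11,5=5×42525+34105=246730; T_11,6=6×22827+42525=179487; T_11,7=7×5880+22827=63987; T_11,8=8×750+5880=11880; T_11,9=9×45+750=1155; T_11,10=10×1+45=55; T_11,11=11×0+1=1
B_11 = ΣS(11,k) = 1+1023+28501+145750+246730+179487+63987+11880+1155+55+1 = 678570

678570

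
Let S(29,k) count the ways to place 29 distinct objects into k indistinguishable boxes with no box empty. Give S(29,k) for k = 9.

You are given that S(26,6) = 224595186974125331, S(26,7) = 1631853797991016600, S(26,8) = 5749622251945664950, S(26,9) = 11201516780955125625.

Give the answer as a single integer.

9452962848327254398506

r27: T_27,7=7×1631853797991016600+224595186974125331=11647571772911241531; T_27,8=8×5749622251945664950+1631853797991016600=47628831813556336200; T_27,9=9×11201516780955125625+5749622251945664950=106563273280541795575
r28: T_28,8=8×47628831813556336200+11647571772911241531=392678226281361931131; T_28,9=9×106563273280541795575+47628831813556336200=1006698291338432496375
r29: T_29,9=9×1006698291338432496375+392678226281361931131=9452962848327254398506
Read S(29,9) = 9452962848327254398506.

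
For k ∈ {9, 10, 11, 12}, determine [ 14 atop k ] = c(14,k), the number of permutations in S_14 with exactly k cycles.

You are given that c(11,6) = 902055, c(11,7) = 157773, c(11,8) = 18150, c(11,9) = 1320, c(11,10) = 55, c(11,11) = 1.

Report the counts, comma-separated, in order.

16669653, 1474473, 91091, 3731

i=12: T(12,7)=902055+11·157773=2637558 | T(12,8)=157773+11·18150=357423 | T(12,9)=18150+11·1320=32670 | T(12,10)=1320+11·55=1925 | T(12,11)=55+11·1=66 | T(12,12)=1+11·0=1
i=13: T(13,8)=2637558+12·357423=6926634 | T(13,9)=357423+12·32670=749463 | T(13,10)=32670+12·1925=55770 | T(13,11)=1925+12·66=2717 | T(13,12)=66+12·1=78
i=14: T(14,9)=6926634+13·749463=16669653 | T(14,10)=749463+13·55770=1474473 | T(14,11)=55770+13·2717=91091 | T(14,12)=2717+13·78=3731
Read c(14,9) = 16669653, c(14,10) = 1474473, c(14,11) = 91091, c(14,12) = 3731.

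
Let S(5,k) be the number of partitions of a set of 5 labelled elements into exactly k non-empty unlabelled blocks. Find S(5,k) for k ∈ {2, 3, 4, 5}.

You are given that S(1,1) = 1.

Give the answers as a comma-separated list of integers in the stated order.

row 2: T[2][1]=1·1+0=1  T[2][2]=2·0+1=1
row 3: T[3][1]=1·1+0=1  T[3][2]=2·1+1=3  T[3][3]=3·0+1=1
row 4: T[4][1]=1·1+0=1  T[4][2]=2·3+1=7  T[4][3]=3·1+3=6  T[4][4]=4·0+1=1
row 5: T[5][2]=2·7+1=15  T[5][3]=3·6+7=25  T[5][4]=4·1+6=10  T[5][5]=5·0+1=1
Read S(5,2) = 15, S(5,3) = 25, S(5,4) = 10, S(5,5) = 1.

15, 25, 10, 1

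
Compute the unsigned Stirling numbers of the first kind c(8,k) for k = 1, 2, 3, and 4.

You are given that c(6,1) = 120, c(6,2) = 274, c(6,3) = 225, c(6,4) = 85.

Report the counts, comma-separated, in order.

[7] T[7,1]:6*120+0=720 · T[7,2]:6*274+120=1764 · T[7,3]:6*225+274=1624 · T[7,4]:6*85+225=735
[8] T[8,1]:7*720+0=5040 · T[8,2]:7*1764+720=13068 · T[8,3]:7*1624+1764=13132 · T[8,4]:7*735+1624=6769
Read c(8,1) = 5040, c(8,2) = 13068, c(8,3) = 13132, c(8,4) = 6769.

5040, 13068, 13132, 6769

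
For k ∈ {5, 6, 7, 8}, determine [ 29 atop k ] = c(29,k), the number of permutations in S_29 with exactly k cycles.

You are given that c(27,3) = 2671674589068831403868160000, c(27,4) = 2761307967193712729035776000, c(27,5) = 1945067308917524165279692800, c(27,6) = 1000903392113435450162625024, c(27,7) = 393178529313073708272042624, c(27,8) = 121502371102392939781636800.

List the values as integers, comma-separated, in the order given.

r28: T_28,4=27×2761307967193712729035776000+2671674589068831403868160000=77226989703299075087834112000; T_28,5=27×1945067308917524165279692800+2761307967193712729035776000=55278125307966865191587481600; T_28,6=27×1000903392113435450162625024+1945067308917524165279692800=28969458895980281319670568448; T_28,7=27×393178529313073708272042624+1000903392113435450162625024=11616723683566425573507775872; T_28,8=27×121502371102392939781636800+393178529313073708272042624=3673742549077683082376236224
r29: T_29,5=28×55278125307966865191587481600+77226989703299075087834112000=1625014498326371300452283596800; T_29,6=28×28969458895980281319670568448+55278125307966865191587481600=866422974395414742142363398144; T_29,7=28×11616723683566425573507775872+28969458895980281319670568448=354237722035840197377888292864; T_29,8=28×3673742549077683082376236224+11616723683566425573507775872=114481515057741551880042390144
Read c(29,5) = 1625014498326371300452283596800, c(29,6) = 866422974395414742142363398144, c(29,7) = 354237722035840197377888292864, c(29,8) = 114481515057741551880042390144.

1625014498326371300452283596800, 866422974395414742142363398144, 354237722035840197377888292864, 114481515057741551880042390144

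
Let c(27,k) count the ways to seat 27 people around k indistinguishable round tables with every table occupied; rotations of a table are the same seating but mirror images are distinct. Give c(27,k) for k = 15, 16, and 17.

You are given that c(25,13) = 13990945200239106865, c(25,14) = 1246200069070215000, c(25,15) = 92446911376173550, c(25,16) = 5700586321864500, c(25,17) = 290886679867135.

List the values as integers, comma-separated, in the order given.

137637641117332879365, 9666373658466991050, 572253155704900800

r26: T_26,14=25×1246200069070215000+13990945200239106865=45145946926994481865; T_26,15=25×92446911376173550+1246200069070215000=3557372853474553750; T_26,16=25×5700586321864500+92446911376173550=234961569422786050; T_26,17=25×290886679867135+5700586321864500=12972753318542875
r27: T_27,15=26×3557372853474553750+45145946926994481865=137637641117332879365; T_27,16=26×234961569422786050+3557372853474553750=9666373658466991050; T_27,17=26×12972753318542875+234961569422786050=572253155704900800
Read c(27,15) = 137637641117332879365, c(27,16) = 9666373658466991050, c(27,17) = 572253155704900800.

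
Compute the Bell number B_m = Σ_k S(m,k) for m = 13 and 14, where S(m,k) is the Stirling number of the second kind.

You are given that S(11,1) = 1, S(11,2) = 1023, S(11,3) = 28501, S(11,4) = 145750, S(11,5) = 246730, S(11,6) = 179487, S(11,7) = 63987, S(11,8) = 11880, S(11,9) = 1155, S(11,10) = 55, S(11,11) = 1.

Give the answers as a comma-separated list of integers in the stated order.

row 12: T[12][1]=1·1+0=1  T[12][2]=2·1023+1=2047  T[12][3]=3·28501+1023=86526  T[12][4]=4·145750+28501=611501  T[12][5]=5·246730+145750=1379400  T[12][6]=6·179487+246730=1323652  T[12][7]=7·63987+179487=627396  T[12][8]=8·11880+63987=159027  T[12][9]=9·1155+11880=22275  T[12][10]=10·55+1155=1705  T[12][11]=11·1+55=66  T[12][12]=12·0+1=1
row 13: T[13][1]=1·1+0=1  T[13][2]=2·2047+1=4095  T[13][3]=3·86526+2047=261625  T[13][4]=4·611501+86526=2532530  T[13][5]=5·1379400+611501=7508501  T[13][6]=6·1323652+1379400=9321312  T[13][7]=7·627396+1323652=5715424  T[13][8]=8·159027+627396=1899612  T[13][9]=9·22275+159027=359502  T[13][10]=10·1705+22275=39325  T[13][11]=11·66+1705=2431  T[13][12]=12·1+66=78  T[13][13]=13·0+1=1
row 14: T[14][1]=1·1+0=1  T[14][2]=2·4095+1=8191  T[14][3]=3·261625+4095=788970  T[14][4]=4·2532530+261625=10391745  T[14][5]=5·7508501+2532530=40075035  T[14][6]=6·9321312+7508501=63436373  T[14][7]=7·5715424+9321312=49329280  T[14][8]=8·1899612+5715424=20912320  T[14][9]=9·359502+1899612=5135130  T[14][10]=10·39325+359502=752752  T[14][11]=11·2431+39325=66066  T[14][12]=12·78+2431=3367  T[14][13]=13·1+78=91  T[14][14]=14·0+1=1
B_13 = ΣS(13,k) = 1+4095+261625+2532530+7508501+9321312+5715424+1899612+359502+39325+2431+78+1 = 27644437
B_14 = ΣS(14,k) = 1+8191+788970+10391745+40075035+63436373+49329280+20912320+5135130+752752+66066+3367+91+1 = 190899322

27644437, 190899322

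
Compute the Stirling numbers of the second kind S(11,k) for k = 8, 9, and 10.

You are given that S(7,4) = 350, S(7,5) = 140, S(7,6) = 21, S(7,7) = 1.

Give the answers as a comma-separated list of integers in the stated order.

11880, 1155, 55

i=8: T(8,5)=350+5·140=1050 | T(8,6)=140+6·21=266 | T(8,7)=21+7·1=28 | T(8,8)=1+8·0=1
i=9: T(9,6)=1050+6·266=2646 | T(9,7)=266+7·28=462 | T(9,8)=28+8·1=36 | T(9,9)=1+9·0=1
i=10: T(10,7)=2646+7·462=5880 | T(10,8)=462+8·36=750 | T(10,9)=36+9·1=45 | T(10,10)=1+10·0=1
i=11: T(11,8)=5880+8·750=11880 | T(11,9)=750+9·45=1155 | T(11,10)=45+10·1=55
Read S(11,8) = 11880, S(11,9) = 1155, S(11,10) = 55.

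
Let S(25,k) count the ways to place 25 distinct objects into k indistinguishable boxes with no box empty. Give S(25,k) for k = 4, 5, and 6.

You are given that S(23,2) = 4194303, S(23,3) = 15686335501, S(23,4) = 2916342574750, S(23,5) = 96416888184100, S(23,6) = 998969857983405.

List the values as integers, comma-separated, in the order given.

46771289738810, 2436684974110751, 37026417000002430

row 24: T[24][3]=3·15686335501+4194303=47063200806  T[24][4]=4·2916342574750+15686335501=11681056634501  T[24][5]=5·96416888184100+2916342574750=485000783495250  T[24][6]=6·998969857983405+96416888184100=6090236036084530
row 25: T[25][4]=4·11681056634501+47063200806=46771289738810  T[25][5]=5·485000783495250+11681056634501=2436684974110751  T[25][6]=6·6090236036084530+485000783495250=37026417000002430
Read S(25,4) = 46771289738810, S(25,5) = 2436684974110751, S(25,6) = 37026417000002430.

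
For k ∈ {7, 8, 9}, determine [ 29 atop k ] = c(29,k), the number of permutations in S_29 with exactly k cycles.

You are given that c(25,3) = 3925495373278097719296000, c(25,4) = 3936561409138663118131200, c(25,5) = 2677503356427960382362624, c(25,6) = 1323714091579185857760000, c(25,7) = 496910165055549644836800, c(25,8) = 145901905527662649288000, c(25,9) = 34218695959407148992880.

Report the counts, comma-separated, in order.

[26] T[26,4]:25*3936561409138663118131200+3925495373278097719296000=102339530601744675672576000 · T[26,5]:25*2677503356427960382362624+3936561409138663118131200=70874145319837672677196800 · T[26,6]:25*1323714091579185857760000+2677503356427960382362624=35770355645907606826362624 · T[26,7]:25*496910165055549644836800+1323714091579185857760000=13746468217967926978680000 · T[26,8]:25*145901905527662649288000+496910165055549644836800=4144457803247115877036800 · T[26,9]:25*34218695959407148992880+145901905527662649288000=1001369304512841374110000
[27] T[27,5]:26*70874145319837672677196800+102339530601744675672576000=1945067308917524165279692800 · T[27,6]:26*35770355645907606826362624+70874145319837672677196800=1000903392113435450162625024 · T[27,7]:26*13746468217967926978680000+35770355645907606826362624=393178529313073708272042624 · T[27,8]:26*4144457803247115877036800+13746468217967926978680000=121502371102392939781636800 · T[27,9]:26*1001369304512841374110000+4144457803247115877036800=30180059720580991603896800
[28] T[28,6]:27*1000903392113435450162625024+1945067308917524165279692800=28969458895980281319670568448 · T[28,7]:27*393178529313073708272042624+1000903392113435450162625024=11616723683566425573507775872 · T[28,8]:27*121502371102392939781636800+393178529313073708272042624=3673742549077683082376236224 · T[28,9]:27*30180059720580991603896800+121502371102392939781636800=936363983558079713086850400
[29] T[29,7]:28*11616723683566425573507775872+28969458895980281319670568448=354237722035840197377888292864 · T[29,8]:28*3673742549077683082376236224+11616723683566425573507775872=114481515057741551880042390144 · T[29,9]:28*936363983558079713086850400+3673742549077683082376236224=29891934088703915048808047424
Read c(29,7) = 354237722035840197377888292864, c(29,8) = 114481515057741551880042390144, c(29,9) = 29891934088703915048808047424.

354237722035840197377888292864, 114481515057741551880042390144, 29891934088703915048808047424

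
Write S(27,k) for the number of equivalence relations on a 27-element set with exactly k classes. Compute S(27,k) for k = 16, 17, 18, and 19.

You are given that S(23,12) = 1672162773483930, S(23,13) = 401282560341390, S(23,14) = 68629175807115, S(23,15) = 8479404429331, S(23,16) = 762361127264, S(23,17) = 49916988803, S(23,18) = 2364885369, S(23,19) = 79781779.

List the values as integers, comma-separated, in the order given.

294063066070824960, 35569317763922670, 3270191625210510, 229268487458010

row 24: T[24][13]=13·401282560341390+1672162773483930=6888836057922000  T[24][14]=14·68629175807115+401282560341390=1362091021641000  T[24][15]=15·8479404429331+68629175807115=195820242247080  T[24][16]=16·762361127264+8479404429331=20677182465555  T[24][17]=17·49916988803+762361127264=1610949936915  T[24][18]=18·2364885369+49916988803=92484925445  T[24][19]=19·79781779+2364885369=3880739170
row 25: T[25][14]=14·1362091021641000+6888836057922000=25958110360896000  T[25][15]=15·195820242247080+1362091021641000=4299394655347200  T[25][16]=16·20677182465555+195820242247080=526655161695960  T[25][17]=17·1610949936915+20677182465555=48063331393110  T[25][18]=18·92484925445+1610949936915=3275678594925  T[25][19]=19·3880739170+92484925445=166218969675
row 26: T[26][15]=15·4299394655347200+25958110360896000=90449030191104000  T[26][16]=16·526655161695960+4299394655347200=12725877242482560  T[26][17]=17·48063331393110+526655161695960=1343731795378830  T[26][18]=18·3275678594925+48063331393110=107025546101760  T[26][19]=19·166218969675+3275678594925=6433839018750
row 27: T[27][16]=16·12725877242482560+90449030191104000=294063066070824960  T[27][17]=17·1343731795378830+12725877242482560=35569317763922670  T[27][18]=18·107025546101760+1343731795378830=3270191625210510  T[27][19]=19·6433839018750+107025546101760=229268487458010
Read S(27,16) = 294063066070824960, S(27,17) = 35569317763922670, S(27,18) = 3270191625210510, S(27,19) = 229268487458010.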